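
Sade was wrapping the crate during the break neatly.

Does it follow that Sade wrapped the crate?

no

'was wrapping' is progressive; for an accomplishment like 'wrap the crate', it doesn't entail completion.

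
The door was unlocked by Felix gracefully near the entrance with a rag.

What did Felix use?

a rag

'with a rag' marks the instrument of the unlocking event.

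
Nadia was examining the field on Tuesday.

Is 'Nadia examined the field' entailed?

yes

'examine' is atelic; if Nadia was examining the field, then Nadia examined the field (for some time).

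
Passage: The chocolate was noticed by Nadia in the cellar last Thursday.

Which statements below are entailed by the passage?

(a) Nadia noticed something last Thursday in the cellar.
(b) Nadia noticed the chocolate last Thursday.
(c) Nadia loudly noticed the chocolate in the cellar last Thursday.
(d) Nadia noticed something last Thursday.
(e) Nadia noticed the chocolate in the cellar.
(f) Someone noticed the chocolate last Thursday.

(a) Entailed — generalizing the patient leaves a sub-description the original still satisfies.
(b) Entailed — dropping 'in the cellar' leaves a sub-description the original still satisfies.
(c) Not entailed — 'loudly' adds information not in the original event.
(d) Entailed — dropping 'in the cellar' and generalizing the patient leaves a sub-description the original still satisfies.
(e) Entailed — this follows by dropping conjuncts from the noticing event's description.
(f) Entailed — the original entails any weakening of itself; this just drops 'in the cellar' and generalizes the agent.

(a), (b), (d), (e), (f)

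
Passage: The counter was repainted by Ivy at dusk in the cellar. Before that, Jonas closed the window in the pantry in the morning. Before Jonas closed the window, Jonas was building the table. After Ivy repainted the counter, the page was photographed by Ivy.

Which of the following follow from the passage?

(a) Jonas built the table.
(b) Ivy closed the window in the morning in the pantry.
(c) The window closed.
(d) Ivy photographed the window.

(c)

(a) Not entailed — 'was building' is progressive on an accomplishment; it does not entail the completed 'built'.
(b) Not entailed — the passage has Jonas closing the window, not Ivy.
(c) Entailed — 'Jonas closed the window' is causative; it entails the inchoative 'the window closed'.
(d) Not entailed — Ivy photographed the page, not the window; the window belongs to the closing event.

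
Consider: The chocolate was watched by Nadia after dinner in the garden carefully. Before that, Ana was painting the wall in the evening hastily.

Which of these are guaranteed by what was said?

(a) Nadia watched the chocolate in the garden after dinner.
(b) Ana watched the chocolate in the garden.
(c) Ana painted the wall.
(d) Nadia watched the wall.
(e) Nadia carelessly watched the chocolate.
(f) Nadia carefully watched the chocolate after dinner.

(a) Entailed — dropping 'carefully' leaves a sub-description the original still satisfies.
(b) Not entailed — the passage has Nadia watching the chocolate, not Ana.
(c) Not entailed — 'was painting' is progressive on an accomplishment; it does not entail the completed 'painted'.
(d) Not entailed — Nadia watched the chocolate, not the wall; the wall belongs to the painting event.
(e) Not entailed — 'carelessly' adds a manner not in (and inconsistent with) the original.
(f) Entailed — dropping 'in the garden' leaves a sub-description the original still satisfies.

(a), (f)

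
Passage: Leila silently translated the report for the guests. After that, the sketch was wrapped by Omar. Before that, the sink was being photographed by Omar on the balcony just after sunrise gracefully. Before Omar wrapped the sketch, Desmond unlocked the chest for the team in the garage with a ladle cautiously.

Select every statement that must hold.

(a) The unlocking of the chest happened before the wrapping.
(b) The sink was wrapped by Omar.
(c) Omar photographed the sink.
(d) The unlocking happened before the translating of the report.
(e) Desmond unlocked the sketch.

(a) Entailed — the narrative places the unlocking before the wrapping.
(b) Not entailed — Omar wrapped the sketch, not the sink; the sink belongs to the photographing event.
(c) Not entailed — 'was photographing' is progressive on an accomplishment; it does not entail the completed 'photographed'.
(d) Not entailed — the narrative doesn't order the unlocking relative to the translating.
(e) Not entailed — Desmond unlocked the chest, not the sketch; the sketch belongs to the wrapping event.

(a)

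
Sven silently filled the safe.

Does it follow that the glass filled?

no

Nothing is said about any glass; only the safe is affected.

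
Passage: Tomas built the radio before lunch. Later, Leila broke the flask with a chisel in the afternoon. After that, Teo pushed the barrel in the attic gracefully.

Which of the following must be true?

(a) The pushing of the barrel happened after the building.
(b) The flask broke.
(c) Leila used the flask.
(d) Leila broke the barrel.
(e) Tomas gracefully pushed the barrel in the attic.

(a), (b)

(a) Entailed — the narrative places the building before the pushing.
(b) Entailed — 'Leila broke the flask' is causative; it entails the inchoative 'the flask broke'.
(c) Not entailed — the flask is the patient, not an instrument — Leila used a chisel.
(d) Not entailed — Leila broke the flask, not the barrel; the barrel belongs to the pushing event.
(e) Not entailed — the passage has Teo pushing the barrel, not Tomas.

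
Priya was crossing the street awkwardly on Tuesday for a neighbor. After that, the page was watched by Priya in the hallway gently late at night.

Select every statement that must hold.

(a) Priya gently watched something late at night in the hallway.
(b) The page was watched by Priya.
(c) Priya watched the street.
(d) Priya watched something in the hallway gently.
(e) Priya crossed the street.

(a), (b), (d)

(a) Entailed — generalizing the patient leaves a sub-description the original still satisfies.
(b) Entailed — dropping 'gently', 'late at night', 'in the hallway' leaves a sub-description the original still satisfies.
(c) Not entailed — Priya watched the page, not the street; the street belongs to the crossing event.
(d) Entailed — the original entails any weakening of itself; this just drops 'late at night' and generalizes the patient.
(e) Not entailed — 'was crossing' is progressive on an accomplishment; it does not entail the completed 'crossed'.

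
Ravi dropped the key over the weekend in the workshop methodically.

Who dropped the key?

Ravi

'Ravi' marks the agent of the dropping event.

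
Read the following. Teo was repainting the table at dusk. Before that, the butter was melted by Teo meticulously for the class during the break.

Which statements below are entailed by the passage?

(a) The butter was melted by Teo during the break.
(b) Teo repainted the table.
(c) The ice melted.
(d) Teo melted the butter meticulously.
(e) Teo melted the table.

(a), (d)

(a) Entailed — this follows by dropping conjuncts from the melting event's description.
(b) Not entailed — 'was repainting' is progressive on an accomplishment; it does not entail the completed 'repainted'.
(c) Not entailed — the butter is what melted, not the ice.
(d) Entailed — this follows by dropping conjuncts from the melting event's description.
(e) Not entailed — Teo melted the butter, not the table; the table belongs to the repainting event.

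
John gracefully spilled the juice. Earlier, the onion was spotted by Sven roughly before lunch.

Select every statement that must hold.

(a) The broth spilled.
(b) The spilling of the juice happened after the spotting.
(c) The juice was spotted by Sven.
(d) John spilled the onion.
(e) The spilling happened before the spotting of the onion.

(b)

(a) Not entailed — the juice is what spilled, not the broth.
(b) Entailed — the narrative places the spotting before the spilling.
(c) Not entailed — Sven spotted the onion, not the juice; the juice belongs to the spilling event.
(d) Not entailed — John spilled the juice, not the onion; the onion belongs to the spotting event.
(e) Not entailed — the narrative places the spotting before the spilling, not after.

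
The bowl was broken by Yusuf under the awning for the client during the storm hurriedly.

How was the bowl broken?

hurriedly

'hurriedly' marks the manner of the breaking event.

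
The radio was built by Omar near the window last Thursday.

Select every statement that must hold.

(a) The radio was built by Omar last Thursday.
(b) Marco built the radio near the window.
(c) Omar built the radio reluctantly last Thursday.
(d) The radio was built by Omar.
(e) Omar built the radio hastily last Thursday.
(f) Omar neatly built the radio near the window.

(a), (d)

(a) Entailed — every conjunct here is already in the original building event.
(b) Not entailed — the passage has Omar building the radio, not Marco.
(c) Not entailed — 'reluctantly' adds information not in the original event.
(d) Entailed — this follows by dropping conjuncts from the building event's description.
(e) Not entailed — 'hastily' adds information not in the original event.
(f) Not entailed — 'neatly' adds information not in the original event.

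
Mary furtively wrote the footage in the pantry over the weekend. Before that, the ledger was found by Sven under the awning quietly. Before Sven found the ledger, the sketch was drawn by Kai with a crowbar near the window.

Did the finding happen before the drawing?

The narrative orders the drawing before the finding.

no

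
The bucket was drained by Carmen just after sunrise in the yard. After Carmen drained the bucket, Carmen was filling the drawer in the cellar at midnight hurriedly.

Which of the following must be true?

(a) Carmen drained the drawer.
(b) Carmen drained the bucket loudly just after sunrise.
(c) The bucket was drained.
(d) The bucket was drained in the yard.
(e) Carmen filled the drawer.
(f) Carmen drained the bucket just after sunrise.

(a) Not entailed — Carmen drained the bucket, not the drawer; the drawer belongs to the filling event.
(b) Not entailed — 'loudly' adds information not in the original event.
(c) Entailed — dropping 'just after sunrise', 'in the yard' and generalizing the agent leaves a sub-description the original still satisfies.
(d) Entailed — every conjunct here is already in the original draining event.
(e) Not entailed — 'was filling' is progressive on an accomplishment; it does not entail the completed 'filled'.
(f) Entailed — every conjunct here is already in the original draining event.

(c), (d), (f)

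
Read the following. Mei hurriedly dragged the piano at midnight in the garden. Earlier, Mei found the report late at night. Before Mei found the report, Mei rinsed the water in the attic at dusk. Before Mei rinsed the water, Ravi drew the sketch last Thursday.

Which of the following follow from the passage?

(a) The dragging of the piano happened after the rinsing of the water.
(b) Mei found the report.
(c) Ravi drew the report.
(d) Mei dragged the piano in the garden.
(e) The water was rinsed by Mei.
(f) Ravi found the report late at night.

(a), (b), (d), (e)

(a) Entailed — the narrative places the rinsing before the dragging.
(b) Entailed — every conjunct here is already in the original finding event.
(c) Not entailed — Ravi drew the sketch, not the report; the report belongs to the finding event.
(d) Entailed — this follows by dropping conjuncts from the dragging event's description.
(e) Entailed — dropping 'in the attic', 'at dusk' leaves a sub-description the original still satisfies.
(f) Not entailed — the passage has Mei finding the report, not Ravi.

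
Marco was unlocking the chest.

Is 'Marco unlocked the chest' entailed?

'was unlocking' is progressive; for an accomplishment like 'unlock the chest', it doesn't entail completion.

no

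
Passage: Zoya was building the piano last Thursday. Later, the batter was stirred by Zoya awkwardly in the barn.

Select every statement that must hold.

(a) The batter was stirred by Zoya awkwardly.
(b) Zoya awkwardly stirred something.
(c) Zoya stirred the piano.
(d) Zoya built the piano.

(a), (b)

(a) Entailed — this follows by dropping conjuncts from the stirring event's description.
(b) Entailed — this follows by dropping conjuncts from the stirring event's description.
(c) Not entailed — Zoya stirred the batter, not the piano; the piano belongs to the building event.
(d) Not entailed — 'was building' is progressive on an accomplishment; it does not entail the completed 'built'.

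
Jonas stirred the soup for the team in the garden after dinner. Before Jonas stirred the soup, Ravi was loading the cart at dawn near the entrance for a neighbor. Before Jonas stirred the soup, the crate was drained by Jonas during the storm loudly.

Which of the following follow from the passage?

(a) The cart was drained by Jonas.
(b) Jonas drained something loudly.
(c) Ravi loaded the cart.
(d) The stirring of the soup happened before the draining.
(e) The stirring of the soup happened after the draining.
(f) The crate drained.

(b), (e), (f)

(a) Not entailed — Jonas drained the crate, not the cart; the cart belongs to the loading event.
(b) Entailed — dropping 'during the storm' and generalizing the patient leaves a sub-description the original still satisfies.
(c) Not entailed — 'was loading' is progressive on an accomplishment; it does not entail the completed 'loaded'.
(d) Not entailed — the narrative places the draining before the stirring, not after.
(e) Entailed — the narrative places the draining before the stirring.
(f) Entailed — 'Jonas drained the crate' is causative; it entails the inchoative 'the crate drained'.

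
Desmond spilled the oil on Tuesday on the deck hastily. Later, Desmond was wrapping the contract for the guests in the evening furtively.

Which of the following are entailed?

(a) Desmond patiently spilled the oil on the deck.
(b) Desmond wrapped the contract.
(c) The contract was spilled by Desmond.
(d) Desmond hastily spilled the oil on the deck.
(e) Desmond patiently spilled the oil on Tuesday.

(a) Not entailed — 'patiently' adds a manner not in (and inconsistent with) the original.
(b) Not entailed — 'was wrapping' is progressive on an accomplishment; it does not entail the completed 'wrapped'.
(c) Not entailed — Desmond spilled the oil, not the contract; the contract belongs to the wrapping event.
(d) Entailed — every conjunct here is already in the original spilling event.
(e) Not entailed — 'patiently' adds a manner not in (and inconsistent with) the original.

(d)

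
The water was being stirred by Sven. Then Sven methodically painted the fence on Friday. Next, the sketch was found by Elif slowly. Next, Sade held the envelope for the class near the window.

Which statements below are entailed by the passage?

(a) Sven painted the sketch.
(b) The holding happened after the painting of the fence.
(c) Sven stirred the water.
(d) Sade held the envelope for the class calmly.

(b), (c)

(a) Not entailed — Sven painted the fence, not the sketch; the sketch belongs to the finding event.
(b) Entailed — the narrative places the painting before the holding.
(c) Entailed — 'stir' is an activity; 'was stirring' entails that some stirring happened, so 'stirred' holds.
(d) Not entailed — 'calmly' adds information not in the original event.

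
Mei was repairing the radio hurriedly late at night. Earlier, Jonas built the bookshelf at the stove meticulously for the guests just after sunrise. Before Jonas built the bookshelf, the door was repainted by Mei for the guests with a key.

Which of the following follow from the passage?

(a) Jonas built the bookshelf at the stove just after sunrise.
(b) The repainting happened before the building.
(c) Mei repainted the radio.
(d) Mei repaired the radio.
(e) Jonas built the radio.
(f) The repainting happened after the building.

(a) Entailed — every conjunct here is already in the original building event.
(b) Entailed — the narrative places the repainting before the building.
(c) Not entailed — Mei repainted the door, not the radio; the radio belongs to the repairing event.
(d) Not entailed — 'was repairing' is progressive on an accomplishment; it does not entail the completed 'repaired'.
(e) Not entailed — Jonas built the bookshelf, not the radio; the radio belongs to the repairing event.
(f) Not entailed — the narrative places the repainting before the building, not after.

(a), (b)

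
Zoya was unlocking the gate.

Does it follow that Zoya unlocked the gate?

'was unlocking' is progressive; for an accomplishment like 'unlock the gate', it doesn't entail completion.

no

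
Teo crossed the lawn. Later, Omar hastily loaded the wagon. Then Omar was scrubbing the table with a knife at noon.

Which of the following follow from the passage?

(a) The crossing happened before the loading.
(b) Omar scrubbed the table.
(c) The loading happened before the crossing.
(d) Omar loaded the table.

(a) Entailed — the narrative places the crossing before the loading.
(b) Entailed — 'scrub' is an activity; 'was scrubbing' entails that some scrubbing happened, so 'scrubbed' holds.
(c) Not entailed — the narrative places the crossing before the loading, not after.
(d) Not entailed — Omar loaded the wagon, not the table; the table belongs to the scrubbing event.

(a), (b)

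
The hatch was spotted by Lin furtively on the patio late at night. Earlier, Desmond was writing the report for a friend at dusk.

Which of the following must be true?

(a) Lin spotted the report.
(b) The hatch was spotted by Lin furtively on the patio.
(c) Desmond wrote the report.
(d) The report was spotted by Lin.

(a) Not entailed — Lin spotted the hatch, not the report; the report belongs to the writing event.
(b) Entailed — the original entails any weakening of itself; this just drops 'late at night'.
(c) Not entailed — 'was writing' is progressive on an accomplishment; it does not entail the completed 'wrote'.
(d) Not entailed — Lin spotted the hatch, not the report; the report belongs to the writing event.

(b)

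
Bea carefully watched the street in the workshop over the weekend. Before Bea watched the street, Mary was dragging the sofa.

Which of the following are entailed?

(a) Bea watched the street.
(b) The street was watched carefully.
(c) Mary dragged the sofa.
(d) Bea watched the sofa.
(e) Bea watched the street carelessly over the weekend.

(a) Entailed — the original entails any weakening of itself; this just drops 'in the workshop', 'carefully', 'over the weekend'.
(b) Entailed — dropping 'in the workshop', 'over the weekend' and generalizing the agent leaves a sub-description the original still satisfies.
(c) Entailed — 'drag' is an activity; 'was dragging' entails that some dragging happened, so 'dragged' holds.
(d) Not entailed — Bea watched the street, not the sofa; the sofa belongs to the dragging event.
(e) Not entailed — 'carelessly' adds a manner not in (and inconsistent with) the original.

(a), (b), (c)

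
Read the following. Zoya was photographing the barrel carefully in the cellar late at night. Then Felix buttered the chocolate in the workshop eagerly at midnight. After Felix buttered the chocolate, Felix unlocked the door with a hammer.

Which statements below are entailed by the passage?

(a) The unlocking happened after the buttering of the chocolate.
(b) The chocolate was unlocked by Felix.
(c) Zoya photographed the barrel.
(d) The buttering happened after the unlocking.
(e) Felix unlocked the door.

(a) Entailed — the narrative places the buttering before the unlocking.
(b) Not entailed — Felix unlocked the door, not the chocolate; the chocolate belongs to the buttering event.
(c) Not entailed — 'was photographing' is progressive on an accomplishment; it does not entail the completed 'photographed'.
(d) Not entailed — the narrative places the buttering before the unlocking, not after.
(e) Entailed — the original entails any weakening of itself; this just drops 'with a hammer'.

(a), (e)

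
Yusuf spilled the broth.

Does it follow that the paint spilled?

no

Nothing is said about any paint; only the broth is affected.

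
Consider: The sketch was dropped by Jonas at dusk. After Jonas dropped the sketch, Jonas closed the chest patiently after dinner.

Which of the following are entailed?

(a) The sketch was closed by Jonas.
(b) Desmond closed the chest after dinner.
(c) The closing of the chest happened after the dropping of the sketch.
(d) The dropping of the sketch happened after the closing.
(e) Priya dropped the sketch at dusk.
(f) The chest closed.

(c), (f)

(a) Not entailed — Jonas closed the chest, not the sketch; the sketch belongs to the dropping event.
(b) Not entailed — the passage has Jonas closing the chest, not Desmond.
(c) Entailed — the narrative places the dropping before the closing.
(d) Not entailed — the narrative places the dropping before the closing, not after.
(e) Not entailed — the passage has Jonas dropping the sketch, not Priya.
(f) Entailed — 'Jonas closed the chest' is causative; it entails the inchoative 'the chest closed'.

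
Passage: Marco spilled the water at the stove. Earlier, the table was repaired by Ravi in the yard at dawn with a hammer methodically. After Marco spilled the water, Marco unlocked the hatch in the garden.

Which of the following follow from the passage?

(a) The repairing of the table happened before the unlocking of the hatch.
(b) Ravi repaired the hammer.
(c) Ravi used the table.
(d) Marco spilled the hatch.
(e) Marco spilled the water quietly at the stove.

(a) Entailed — the narrative places the repairing before the unlocking.
(b) Not entailed — the hammer is the instrument, not what was repaired.
(c) Not entailed — the table is the patient, not an instrument — Ravi used a hammer.
(d) Not entailed — Marco spilled the water, not the hatch; the hatch belongs to the unlocking event.
(e) Not entailed — 'quietly' adds information not in the original event.

(a)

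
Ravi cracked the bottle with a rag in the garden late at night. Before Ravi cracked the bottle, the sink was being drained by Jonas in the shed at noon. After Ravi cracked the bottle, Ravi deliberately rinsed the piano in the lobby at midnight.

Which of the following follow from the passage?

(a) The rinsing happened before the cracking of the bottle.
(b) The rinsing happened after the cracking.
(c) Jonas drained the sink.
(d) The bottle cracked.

(a) Not entailed — the narrative places the cracking before the rinsing, not after.
(b) Entailed — the narrative places the cracking before the rinsing.
(c) Not entailed — 'was draining' is progressive on an accomplishment; it does not entail the completed 'drained'.
(d) Entailed — 'Ravi cracked the bottle' is causative; it entails the inchoative 'the bottle cracked'.

(b), (d)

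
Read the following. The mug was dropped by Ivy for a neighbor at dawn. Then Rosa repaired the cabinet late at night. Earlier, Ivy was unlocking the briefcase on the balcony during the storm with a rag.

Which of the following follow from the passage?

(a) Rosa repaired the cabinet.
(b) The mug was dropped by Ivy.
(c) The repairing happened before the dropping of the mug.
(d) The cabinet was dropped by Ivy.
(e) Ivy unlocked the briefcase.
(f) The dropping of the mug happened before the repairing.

(a) Entailed — dropping 'late at night' leaves a sub-description the original still satisfies.
(b) Entailed — every conjunct here is already in the original dropping event.
(c) Not entailed — the narrative places the dropping before the repairing, not after.
(d) Not entailed — Ivy dropped the mug, not the cabinet; the cabinet belongs to the repairing event.
(e) Not entailed — 'was unlocking' is progressive on an accomplishment; it does not entail the completed 'unlocked'.
(f) Entailed — the narrative places the dropping before the repairing.

(a), (b), (f)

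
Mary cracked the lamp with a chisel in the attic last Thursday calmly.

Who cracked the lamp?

'Mary' marks the agent of the cracking event.

Mary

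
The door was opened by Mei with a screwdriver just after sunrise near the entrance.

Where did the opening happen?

near the entrance

'near the entrance' marks the location of the opening event.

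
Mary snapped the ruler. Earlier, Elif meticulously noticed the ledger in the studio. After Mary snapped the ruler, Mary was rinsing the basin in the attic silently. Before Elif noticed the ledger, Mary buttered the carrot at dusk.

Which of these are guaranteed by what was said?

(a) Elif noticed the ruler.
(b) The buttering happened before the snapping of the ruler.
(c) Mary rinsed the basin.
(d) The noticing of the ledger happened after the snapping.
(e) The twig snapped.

(a) Not entailed — Elif noticed the ledger, not the ruler; the ruler belongs to the snapping event.
(b) Entailed — the narrative places the buttering before the snapping.
(c) Entailed — 'rinse' is an activity; 'was rinsing' entails that some rinsing happened, so 'rinsed' holds.
(d) Not entailed — the narrative places the noticing before the snapping, not after.
(e) Not entailed — the ruler is what snapped, not the twig.

(b), (c)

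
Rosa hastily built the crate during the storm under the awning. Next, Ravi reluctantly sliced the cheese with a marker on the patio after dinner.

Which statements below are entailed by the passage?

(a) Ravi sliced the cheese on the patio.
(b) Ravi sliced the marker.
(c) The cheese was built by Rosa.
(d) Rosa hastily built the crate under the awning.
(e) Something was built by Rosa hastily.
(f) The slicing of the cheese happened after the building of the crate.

(a), (d), (e), (f)

(a) Entailed — the original entails any weakening of itself; this just drops 'reluctantly', 'after dinner', 'with a marker'.
(b) Not entailed — the marker is the instrument, not what was sliced.
(c) Not entailed — Rosa built the crate, not the cheese; the cheese belongs to the slicing event.
(d) Entailed — this follows by dropping conjuncts from the building event's description.
(e) Entailed — every conjunct here is already in the original building event.
(f) Entailed — the narrative places the building before the slicing.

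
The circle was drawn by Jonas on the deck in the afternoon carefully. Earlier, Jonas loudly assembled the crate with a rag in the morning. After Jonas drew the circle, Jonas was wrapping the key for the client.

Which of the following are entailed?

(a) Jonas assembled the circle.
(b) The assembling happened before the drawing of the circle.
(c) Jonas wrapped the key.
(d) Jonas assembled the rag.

(b)

(a) Not entailed — Jonas assembled the crate, not the circle; the circle belongs to the drawing event.
(b) Entailed — the narrative places the assembling before the drawing.
(c) Not entailed — 'was wrapping' is progressive on an accomplishment; it does not entail the completed 'wrapped'.
(d) Not entailed — the rag is the instrument, not what was assembled.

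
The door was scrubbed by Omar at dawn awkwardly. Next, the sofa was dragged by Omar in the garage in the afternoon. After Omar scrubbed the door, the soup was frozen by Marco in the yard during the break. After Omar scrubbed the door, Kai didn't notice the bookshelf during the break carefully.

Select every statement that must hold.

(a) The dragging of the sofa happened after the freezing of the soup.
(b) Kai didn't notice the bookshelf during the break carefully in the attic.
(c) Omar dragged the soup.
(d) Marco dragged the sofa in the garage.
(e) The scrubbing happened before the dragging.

(b), (e)

(a) Not entailed — the narrative doesn't order the freezing relative to the dragging.
(b) Entailed — under negation, adding a further restriction is entailed: if no such noticing event occurred, none occurred in the attic either.
(c) Not entailed — Omar dragged the sofa, not the soup; the soup belongs to the freezing event.
(d) Not entailed — the passage has Omar dragging the sofa, not Marco.
(e) Entailed — the narrative places the scrubbing before the dragging.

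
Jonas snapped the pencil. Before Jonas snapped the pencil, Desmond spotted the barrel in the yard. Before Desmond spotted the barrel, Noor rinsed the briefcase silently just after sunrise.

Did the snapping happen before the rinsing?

The narrative orders the rinsing before the snapping.

no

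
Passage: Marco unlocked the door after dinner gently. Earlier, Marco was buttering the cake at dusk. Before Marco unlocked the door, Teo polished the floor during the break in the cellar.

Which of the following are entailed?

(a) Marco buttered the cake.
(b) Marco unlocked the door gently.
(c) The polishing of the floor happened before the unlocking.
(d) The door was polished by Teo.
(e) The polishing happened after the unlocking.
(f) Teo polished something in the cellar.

(a) Not entailed — 'was buttering' is progressive on an accomplishment; it does not entail the completed 'buttered'.
(b) Entailed — every conjunct here is already in the original unlocking event.
(c) Entailed — the narrative places the polishing before the unlocking.
(d) Not entailed — Teo polished the floor, not the door; the door belongs to the unlocking event.
(e) Not entailed — the narrative places the polishing before the unlocking, not after.
(f) Entailed — every conjunct here is already in the original polishing event.

(b), (c), (f)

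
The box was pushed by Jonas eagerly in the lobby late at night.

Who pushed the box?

Jonas

'Jonas' marks the agent of the pushing event.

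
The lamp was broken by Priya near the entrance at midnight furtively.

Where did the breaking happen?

'near the entrance' marks the location of the breaking event.

near the entrance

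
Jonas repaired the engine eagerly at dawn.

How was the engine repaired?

'eagerly' marks the manner of the repairing event.

eagerly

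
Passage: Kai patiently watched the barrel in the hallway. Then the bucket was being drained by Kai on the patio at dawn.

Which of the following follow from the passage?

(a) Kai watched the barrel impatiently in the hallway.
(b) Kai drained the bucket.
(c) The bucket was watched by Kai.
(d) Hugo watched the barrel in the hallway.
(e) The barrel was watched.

(e)

(a) Not entailed — 'impatiently' adds a manner not in (and inconsistent with) the original.
(b) Not entailed — 'was draining' is progressive on an accomplishment; it does not entail the completed 'drained'.
(c) Not entailed — Kai watched the barrel, not the bucket; the bucket belongs to the draining event.
(d) Not entailed — the passage has Kai watching the barrel, not Hugo.
(e) Entailed — the original entails any weakening of itself; this just drops 'in the hallway', 'patiently' and generalizes the agent.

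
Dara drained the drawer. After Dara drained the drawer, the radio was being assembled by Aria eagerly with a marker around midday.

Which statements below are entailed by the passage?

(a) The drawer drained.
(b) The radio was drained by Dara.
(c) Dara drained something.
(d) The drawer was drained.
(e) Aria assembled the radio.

(a) Entailed — 'Dara drained the drawer' is causative; it entails the inchoative 'the drawer drained'.
(b) Not entailed — Dara drained the drawer, not the radio; the radio belongs to the assembling event.
(c) Entailed — every conjunct here is already in the original draining event.
(d) Entailed — this follows by dropping conjuncts from the draining event's description.
(e) Not entailed — 'was assembling' is progressive on an accomplishment; it does not entail the completed 'assembled'.

(a), (c), (d)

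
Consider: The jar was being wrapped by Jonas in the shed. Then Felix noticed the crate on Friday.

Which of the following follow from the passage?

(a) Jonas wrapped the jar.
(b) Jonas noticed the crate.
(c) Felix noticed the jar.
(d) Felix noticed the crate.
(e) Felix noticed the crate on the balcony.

(d)

(a) Not entailed — 'was wrapping' is progressive on an accomplishment; it does not entail the completed 'wrapped'.
(b) Not entailed — the passage has Felix noticing the crate, not Jonas.
(c) Not entailed — Felix noticed the crate, not the jar; the jar belongs to the wrapping event.
(d) Entailed — this follows by dropping conjuncts from the noticing event's description.
(e) Not entailed — 'on the balcony' adds information not in the original event.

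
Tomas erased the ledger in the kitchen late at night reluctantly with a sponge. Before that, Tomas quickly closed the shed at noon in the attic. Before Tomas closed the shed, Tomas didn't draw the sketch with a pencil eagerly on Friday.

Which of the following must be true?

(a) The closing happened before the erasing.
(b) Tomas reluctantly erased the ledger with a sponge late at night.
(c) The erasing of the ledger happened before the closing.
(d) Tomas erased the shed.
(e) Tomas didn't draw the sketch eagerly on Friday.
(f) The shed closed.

(a) Entailed — the narrative places the closing before the erasing.
(b) Entailed — every conjunct here is already in the original erasing event.
(c) Not entailed — the narrative places the closing before the erasing, not after.
(d) Not entailed — Tomas erased the ledger, not the shed; the shed belongs to the closing event.
(e) Not entailed — dropping 'with a pencil' under negation is not valid — the original leaves open that Tomas drew the sketch some other way.
(f) Entailed — 'Tomas closed the shed' is causative; it entails the inchoative 'the shed closed'.

(a), (b), (f)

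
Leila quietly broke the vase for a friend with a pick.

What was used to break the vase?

a pick

'with a pick' marks the instrument of the breaking event.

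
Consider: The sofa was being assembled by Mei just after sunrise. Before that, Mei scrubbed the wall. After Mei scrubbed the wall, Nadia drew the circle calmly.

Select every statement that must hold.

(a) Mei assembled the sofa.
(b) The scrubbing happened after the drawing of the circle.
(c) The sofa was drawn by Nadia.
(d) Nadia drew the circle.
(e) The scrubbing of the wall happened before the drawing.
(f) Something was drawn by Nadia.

(a) Not entailed — 'was assembling' is progressive on an accomplishment; it does not entail the completed 'assembled'.
(b) Not entailed — the narrative places the scrubbing before the drawing, not after.
(c) Not entailed — Nadia drew the circle, not the sofa; the sofa belongs to the assembling event.
(d) Entailed — this follows by dropping conjuncts from the drawing event's description.
(e) Entailed — the narrative places the scrubbing before the drawing.
(f) Entailed — this follows by dropping conjuncts from the drawing event's description.

(d), (e), (f)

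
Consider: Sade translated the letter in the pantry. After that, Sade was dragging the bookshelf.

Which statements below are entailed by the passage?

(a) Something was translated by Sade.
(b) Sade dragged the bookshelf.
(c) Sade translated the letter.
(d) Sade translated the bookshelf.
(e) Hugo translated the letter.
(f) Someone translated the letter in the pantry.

(a), (b), (c), (f)

(a) Entailed — every conjunct here is already in the original translating event.
(b) Entailed — 'drag' is an activity; 'was dragging' entails that some dragging happened, so 'dragged' holds.
(c) Entailed — the original entails any weakening of itself; this just drops 'in the pantry'.
(d) Not entailed — Sade translated the letter, not the bookshelf; the bookshelf belongs to the dragging event.
(e) Not entailed — the passage has Sade translating the letter, not Hugo.
(f) Entailed — every conjunct here is already in the original translating event.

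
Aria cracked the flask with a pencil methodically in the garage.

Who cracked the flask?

Aria

'Aria' marks the agent of the cracking event.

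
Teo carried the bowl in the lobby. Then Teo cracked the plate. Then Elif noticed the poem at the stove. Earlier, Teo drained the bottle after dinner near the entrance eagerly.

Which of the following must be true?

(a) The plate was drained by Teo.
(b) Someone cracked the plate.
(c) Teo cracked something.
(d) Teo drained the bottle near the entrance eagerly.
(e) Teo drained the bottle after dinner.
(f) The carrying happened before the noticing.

(b), (c), (d), (e), (f)

(a) Not entailed — Teo drained the bottle, not the plate; the plate belongs to the cracking event.
(b) Entailed — the original entails any weakening of itself; this just generalizes the agent.
(c) Entailed — every conjunct here is already in the original cracking event.
(d) Entailed — every conjunct here is already in the original draining event.
(e) Entailed — every conjunct here is already in the original draining event.
(f) Entailed — the narrative places the carrying before the noticing.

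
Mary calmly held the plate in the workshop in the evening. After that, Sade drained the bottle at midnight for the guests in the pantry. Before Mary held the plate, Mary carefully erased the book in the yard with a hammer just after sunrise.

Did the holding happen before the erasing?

The narrative orders the erasing before the holding.

no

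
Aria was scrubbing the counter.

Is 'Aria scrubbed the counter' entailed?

yes

'scrub' is atelic; if Aria was scrubbing the counter, then Aria scrubbed the counter (for some time).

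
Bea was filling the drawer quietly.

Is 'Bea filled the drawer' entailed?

'was filling' is progressive; for an accomplishment like 'fill the drawer', it doesn't entail completion.

no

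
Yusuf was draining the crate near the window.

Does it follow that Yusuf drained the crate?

'was draining' is progressive; for an accomplishment like 'drain the crate', it doesn't entail completion.

no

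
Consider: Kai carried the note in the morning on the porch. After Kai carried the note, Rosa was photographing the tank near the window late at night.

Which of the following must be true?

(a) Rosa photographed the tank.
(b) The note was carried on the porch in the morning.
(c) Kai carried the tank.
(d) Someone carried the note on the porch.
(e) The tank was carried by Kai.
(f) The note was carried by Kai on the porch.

(b), (d), (f)

(a) Not entailed — 'was photographing' is progressive on an accomplishment; it does not entail the completed 'photographed'.
(b) Entailed — this follows by dropping conjuncts from the carrying event's description.
(c) Not entailed — Kai carried the note, not the tank; the tank belongs to the photographing event.
(d) Entailed — every conjunct here is already in the original carrying event.
(e) Not entailed — Kai carried the note, not the tank; the tank belongs to the photographing event.
(f) Entailed — dropping 'in the morning' leaves a sub-description the original still satisfies.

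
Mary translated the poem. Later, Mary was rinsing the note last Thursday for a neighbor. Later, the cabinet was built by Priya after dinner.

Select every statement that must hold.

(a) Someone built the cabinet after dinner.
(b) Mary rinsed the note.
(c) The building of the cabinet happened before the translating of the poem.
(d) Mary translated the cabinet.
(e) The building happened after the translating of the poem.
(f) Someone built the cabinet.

(a), (b), (e), (f)

(a) Entailed — this follows by dropping conjuncts from the building event's description.
(b) Entailed — 'rinse' is an activity; 'was rinsing' entails that some rinsing happened, so 'rinsed' holds.
(c) Not entailed — the narrative places the translating before the building, not after.
(d) Not entailed — Mary translated the poem, not the cabinet; the cabinet belongs to the building event.
(e) Entailed — the narrative places the translating before the building.
(f) Entailed — this follows by dropping conjuncts from the building event's description.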